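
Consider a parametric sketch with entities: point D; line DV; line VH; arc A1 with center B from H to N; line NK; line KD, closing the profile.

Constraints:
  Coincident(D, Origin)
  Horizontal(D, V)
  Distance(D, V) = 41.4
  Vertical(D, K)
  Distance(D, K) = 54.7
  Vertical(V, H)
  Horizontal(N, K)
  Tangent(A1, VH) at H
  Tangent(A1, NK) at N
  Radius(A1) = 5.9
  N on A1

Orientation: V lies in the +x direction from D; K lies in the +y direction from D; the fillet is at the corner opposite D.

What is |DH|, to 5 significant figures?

63.995

The virtual corner opposite D is at (41.400, 54.700). A1 meets VH tangentially, so BH is at right angles to VH and tangency of A1 to NK means the radius BN is perpendicular to NK, with radius 5.9, so the center B sits 5.9 in from both sides at B = (35.500, 48.800). That places the tangent points at H = (41.400, 48.800) on VH and N = (35.500, 54.700) on NK. Then |DH| = |H − D| = 63.995.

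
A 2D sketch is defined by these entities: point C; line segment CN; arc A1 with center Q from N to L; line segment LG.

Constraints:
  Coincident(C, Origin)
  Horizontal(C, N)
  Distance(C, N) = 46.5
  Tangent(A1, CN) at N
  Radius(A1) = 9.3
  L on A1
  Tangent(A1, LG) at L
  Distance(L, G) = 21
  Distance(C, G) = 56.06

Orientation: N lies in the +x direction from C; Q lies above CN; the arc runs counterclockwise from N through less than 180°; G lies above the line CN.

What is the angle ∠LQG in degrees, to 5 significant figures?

66.114°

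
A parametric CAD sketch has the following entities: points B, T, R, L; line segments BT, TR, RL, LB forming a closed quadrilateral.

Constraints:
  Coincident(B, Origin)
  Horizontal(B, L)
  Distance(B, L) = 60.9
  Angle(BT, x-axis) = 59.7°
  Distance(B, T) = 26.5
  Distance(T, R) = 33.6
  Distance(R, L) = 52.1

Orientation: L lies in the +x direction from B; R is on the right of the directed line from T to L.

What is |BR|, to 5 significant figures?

14.443

Checks: |TR| = 33.60 ✓; |RL| = 52.10 ✓.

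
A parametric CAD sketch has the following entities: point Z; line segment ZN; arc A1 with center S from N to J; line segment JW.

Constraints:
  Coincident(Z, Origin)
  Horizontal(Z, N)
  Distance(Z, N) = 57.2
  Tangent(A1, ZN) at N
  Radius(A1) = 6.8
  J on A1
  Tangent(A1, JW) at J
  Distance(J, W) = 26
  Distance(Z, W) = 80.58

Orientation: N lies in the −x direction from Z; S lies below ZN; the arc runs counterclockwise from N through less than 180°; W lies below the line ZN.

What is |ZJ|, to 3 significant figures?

63.1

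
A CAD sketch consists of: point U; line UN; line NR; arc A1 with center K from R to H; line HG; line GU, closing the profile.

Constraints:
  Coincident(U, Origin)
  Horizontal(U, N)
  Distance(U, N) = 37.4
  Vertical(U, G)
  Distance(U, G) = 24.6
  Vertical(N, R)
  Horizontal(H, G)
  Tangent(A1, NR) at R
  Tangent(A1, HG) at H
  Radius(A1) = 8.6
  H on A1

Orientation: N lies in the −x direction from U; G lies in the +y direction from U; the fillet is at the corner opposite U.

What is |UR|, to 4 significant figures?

40.68

The virtual corner opposite U is at (-37.40, 24.60). The tangent condition forces KR to be normal to NR and the tangent condition forces KH to be normal to HG, with radius 8.6, so the center K sits 8.6 in from both sides at K = (-28.80, 16.00). That places the tangent points at R = (-37.40, 16.00) on NR and H = (-28.80, 24.60) on HG. Then |UR| = |R − U| = 40.68.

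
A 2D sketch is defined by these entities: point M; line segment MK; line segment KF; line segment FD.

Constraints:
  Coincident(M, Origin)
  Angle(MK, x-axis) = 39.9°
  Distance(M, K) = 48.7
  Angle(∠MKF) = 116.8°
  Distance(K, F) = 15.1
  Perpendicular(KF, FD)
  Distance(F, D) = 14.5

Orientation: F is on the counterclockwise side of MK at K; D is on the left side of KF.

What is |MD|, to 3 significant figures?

47.0

M is at the origin; MK runs at 39.9° with length 48.7, so K = 48.7·(cos 39.9°, sin 39.9°) = (37.4, 31.2). ∠MKF = 116.8°, so KF runs at 39.9° + (180° − 116.8°) = 103° from the x-axis; with |KF| = 15.1, F = K + 15.1·(cos 103°, sin 103°) = (33.9, 45.9). KF ⟂ FD; with |FD| = 14.5 on the left of KF, D = F + 14.5·(-0.974, -0.227) = (19.8, 42.7). Then |MD| = |D − M| = 47.0.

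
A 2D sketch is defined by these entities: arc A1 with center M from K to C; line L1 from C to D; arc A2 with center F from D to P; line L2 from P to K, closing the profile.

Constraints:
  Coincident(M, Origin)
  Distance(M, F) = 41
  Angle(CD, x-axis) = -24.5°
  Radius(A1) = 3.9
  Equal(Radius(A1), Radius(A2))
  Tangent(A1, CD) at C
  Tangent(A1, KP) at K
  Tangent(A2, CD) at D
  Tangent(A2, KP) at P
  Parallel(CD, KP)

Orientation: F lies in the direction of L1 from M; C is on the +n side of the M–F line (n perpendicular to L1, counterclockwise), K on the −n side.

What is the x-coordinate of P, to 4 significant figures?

35.69

The slot axis is L1's direction at -24.5°, so u = (cos -24.5°, sin -24.5°) = (0.9100, -0.4147) and n = (−sin -24.5°, cos -24.5°) = (0.4147, 0.9100). M is at the origin and F lies 41.0 along u from M, so F = 41.0·u = (37.31, -17.00). Tangency of A1 to both parallel lines with radius 3.9 puts C and K at M ± 3.9·n: C = (1.617, 3.549), K = (-1.617, -3.549). Equal radii place D and P the same way about F: D = F + 3.9·n = (38.93, -13.45), P = F − 3.9·n = (35.69, -20.55). So P.x = 35.69.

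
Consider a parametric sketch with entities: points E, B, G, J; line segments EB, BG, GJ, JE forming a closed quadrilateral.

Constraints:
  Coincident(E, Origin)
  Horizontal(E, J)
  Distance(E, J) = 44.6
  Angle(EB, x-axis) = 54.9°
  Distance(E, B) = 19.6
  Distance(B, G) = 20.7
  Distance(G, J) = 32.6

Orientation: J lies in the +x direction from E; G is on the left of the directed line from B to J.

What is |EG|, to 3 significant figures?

39.7

E is at the origin; E and J share the same y with |EJ| = 44.6 and J in +x, so J = (44.6, 0). EB runs at 54.9° with |EB| = 19.6, so B = (11.3, 16.0). G is determined by |BG| = 20.7 and |GJ| = 32.6 together: it lies at the intersection of circle(B, 20.7) and circle(J, 32.6). With |BJ| = 37.0, the foot of the radical line on BJ is 9.92 from B and the perpendicular offset is √(20.7² − 9.92²) = 18.2. Taking the left-of-BJ solution: G = (28.1, 28.1).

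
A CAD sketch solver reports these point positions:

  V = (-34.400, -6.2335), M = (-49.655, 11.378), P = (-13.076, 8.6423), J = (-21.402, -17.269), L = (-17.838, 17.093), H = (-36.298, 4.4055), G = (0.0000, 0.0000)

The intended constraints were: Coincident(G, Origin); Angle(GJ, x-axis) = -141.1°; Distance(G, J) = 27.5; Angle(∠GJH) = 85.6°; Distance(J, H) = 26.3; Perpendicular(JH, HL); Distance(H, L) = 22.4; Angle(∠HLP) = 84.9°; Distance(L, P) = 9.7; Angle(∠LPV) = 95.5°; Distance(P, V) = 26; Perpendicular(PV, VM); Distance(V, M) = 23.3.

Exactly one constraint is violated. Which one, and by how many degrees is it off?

Perpendicular(PV, VM) — off by 6.00°.

G = (0.00, 0.00) ✓; GJ at -141.1° ✓; |GJ| = 27.50 ✓; ∠GJH = 85.60° ✓; |JH| = 26.30 ✓; ∠(JH, HL) = 90.00° ✓; |HL| = 22.40 ✓; ∠HLP = 84.90° ✓; |LP| = 9.700 ✓; ∠LPV = 95.50° ✓; |PV| = 26.00 ✓; ∠(PV, VM) = 84.00° ✗; |VM| = 23.30 ✓.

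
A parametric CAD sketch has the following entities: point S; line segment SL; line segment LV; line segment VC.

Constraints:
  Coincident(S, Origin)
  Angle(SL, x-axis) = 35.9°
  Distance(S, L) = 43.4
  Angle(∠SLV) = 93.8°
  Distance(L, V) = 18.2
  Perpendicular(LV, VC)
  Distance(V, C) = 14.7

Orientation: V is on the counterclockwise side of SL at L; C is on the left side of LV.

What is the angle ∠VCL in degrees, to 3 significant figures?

51.1°

∠SLV = 93.8°, so LV runs at 35.9° + (180° − 93.8°) = 122° from the x-axis; with |LV| = 18.2, V = L + 18.2·(cos 122°, sin 122°) = (25.5, 40.9). The perpendicularity gives VC at right angles to LV; with |VC| = 14.7 on the left of LV, C = V + 14.7·(-0.847, -0.531) = (13.0, 33.1). Then cos ∠VCL = CV·CL / (|CV||CL|), giving 51.1°.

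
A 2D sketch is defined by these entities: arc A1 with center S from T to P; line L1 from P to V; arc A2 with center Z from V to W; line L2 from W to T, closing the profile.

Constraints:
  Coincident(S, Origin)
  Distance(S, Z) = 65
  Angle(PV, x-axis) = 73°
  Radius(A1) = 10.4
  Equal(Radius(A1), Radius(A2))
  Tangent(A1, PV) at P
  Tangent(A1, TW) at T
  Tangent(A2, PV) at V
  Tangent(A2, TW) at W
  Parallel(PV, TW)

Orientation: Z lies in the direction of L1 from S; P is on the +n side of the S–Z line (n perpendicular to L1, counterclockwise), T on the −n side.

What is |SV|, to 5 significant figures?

65.827

The slot axis is L1's direction at 73.0°, so u = (cos 73.0°, sin 73.0°) = (0.29237, 0.95630) and n = (−sin 73.0°, cos 73.0°) = (-0.95630, 0.29237). S is at the origin and Z lies 65.0 along u from S, so Z = 65.0·u = (19.004, 62.160). Tangency of A1 to both parallel lines with radius 10.4 puts P and T at S ± 10.4·n: P = (-9.9456, 3.0407), T = (9.9456, -3.0407). Equal radii place V and W the same way about Z: V = Z + 10.4·n = (9.0586, 65.200), W = Z − 10.4·n = (28.950, 59.119). Then |SV| = |V − S| = 65.827.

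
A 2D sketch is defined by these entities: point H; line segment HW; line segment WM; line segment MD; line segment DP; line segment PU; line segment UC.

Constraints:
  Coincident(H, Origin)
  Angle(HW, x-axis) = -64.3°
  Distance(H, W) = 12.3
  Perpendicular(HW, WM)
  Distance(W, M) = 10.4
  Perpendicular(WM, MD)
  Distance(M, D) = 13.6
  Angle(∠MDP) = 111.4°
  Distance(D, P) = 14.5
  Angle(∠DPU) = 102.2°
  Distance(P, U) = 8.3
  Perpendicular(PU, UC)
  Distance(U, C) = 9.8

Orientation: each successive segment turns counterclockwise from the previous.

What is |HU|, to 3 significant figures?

7.70

H is at the origin; HW runs at -64.3° with length 12.3, so W = (5.33, -11.1). HW is perpendicular to WM, so WM runs at 25.7°; with |WM| = 10.4, M = (14.7, -6.57). WM ⟂ MD, so MD runs at 116°; with |MD| = 13.6, D = (8.81, 5.68). ∠MDP = 111.4° gives DP at -176° from the x-axis; with |DP| = 14.5, P = (-5.65, 4.59). ∠DPU = 102.2° gives PU at -97.9° from the x-axis; with |PU| = 8.3, U = (-6.79, -3.63). Then |HU| = |U − H| = 7.70.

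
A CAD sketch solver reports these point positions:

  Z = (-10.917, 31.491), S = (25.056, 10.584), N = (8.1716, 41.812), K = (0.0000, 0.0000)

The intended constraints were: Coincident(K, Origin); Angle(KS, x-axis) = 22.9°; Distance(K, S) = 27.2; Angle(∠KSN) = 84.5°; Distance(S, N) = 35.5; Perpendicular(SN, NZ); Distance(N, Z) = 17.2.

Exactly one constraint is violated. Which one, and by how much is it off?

Distance(N, Z) = 17.2 — off by 4.50.

K = (0.00, 0.00) ✓; KS at 22.90° ✓; |KS| = 27.20 ✓; ∠KSN = 84.50° ✓; |SN| = 35.50 ✓; ∠(SN, NZ) = 90.00° ✓; |NZ| = 21.70 ✗.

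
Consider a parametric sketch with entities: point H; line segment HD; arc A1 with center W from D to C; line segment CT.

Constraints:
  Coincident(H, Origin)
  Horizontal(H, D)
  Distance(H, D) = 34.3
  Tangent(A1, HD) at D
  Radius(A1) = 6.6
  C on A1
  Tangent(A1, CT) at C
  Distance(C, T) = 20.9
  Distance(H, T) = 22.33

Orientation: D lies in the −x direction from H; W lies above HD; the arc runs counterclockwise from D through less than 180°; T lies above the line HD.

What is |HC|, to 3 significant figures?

29.7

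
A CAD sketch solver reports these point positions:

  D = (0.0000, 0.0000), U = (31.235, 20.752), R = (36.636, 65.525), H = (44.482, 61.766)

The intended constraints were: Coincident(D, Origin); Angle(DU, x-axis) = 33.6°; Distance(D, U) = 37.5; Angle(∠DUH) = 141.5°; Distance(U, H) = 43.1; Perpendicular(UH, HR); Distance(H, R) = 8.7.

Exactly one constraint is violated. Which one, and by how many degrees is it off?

Perpendicular(UH, HR) — off by 7.70°.

D = (0.00, 0.00) ✓; DU at 33.60° ✓; |DU| = 37.50 ✓; ∠DUH = 141.5° ✓; |UH| = 43.10 ✓; ∠(UH, HR) = 82.30° ✗; |HR| = 8.700 ✓.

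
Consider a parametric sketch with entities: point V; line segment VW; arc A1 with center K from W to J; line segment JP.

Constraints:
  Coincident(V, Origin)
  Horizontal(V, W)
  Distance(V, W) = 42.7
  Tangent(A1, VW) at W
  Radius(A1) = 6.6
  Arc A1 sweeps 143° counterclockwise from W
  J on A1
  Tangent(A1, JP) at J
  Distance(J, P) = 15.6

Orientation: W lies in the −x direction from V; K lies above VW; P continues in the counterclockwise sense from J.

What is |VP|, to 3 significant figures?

55.4

On A1, W sits at bearing -90° from K; a 143° counterclockwise sweep puts J at bearing 53°, so J = K + 6.6·(cos 53°, sin 53°) = (-38.7, 11.9). A1 meets JP tangentially, so KJ is at right angles to JP, so JP runs along (−sin 53°, cos 53°); with |JP| = 15.6, P = (-51.2, 21.3). Then |VP| = |P − V| = 55.4.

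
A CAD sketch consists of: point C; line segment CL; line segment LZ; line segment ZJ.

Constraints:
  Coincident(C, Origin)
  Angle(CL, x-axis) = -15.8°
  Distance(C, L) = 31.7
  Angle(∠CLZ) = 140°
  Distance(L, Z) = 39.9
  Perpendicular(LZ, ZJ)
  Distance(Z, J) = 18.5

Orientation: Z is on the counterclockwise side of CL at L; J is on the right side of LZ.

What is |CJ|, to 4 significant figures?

75.04

C is at the origin; CL runs at -15.8° with length 31.7, so L = 31.7·(cos -15.8°, sin -15.8°) = (30.50, -8.631). ∠CLZ = 140.0°, so LZ runs at -15.8° + (180° − 140.0°) = 24.20° from the x-axis; with |LZ| = 39.9, Z = L + 39.9·(cos 24.20°, sin 24.20°) = (66.90, 7.725). LZ ⟂ ZJ; with |ZJ| = 18.5 on the right of LZ, J = Z + 18.5·(0.4099, -0.9121) = (74.48, -9.150). Then |CJ| = |J − C| = 75.04.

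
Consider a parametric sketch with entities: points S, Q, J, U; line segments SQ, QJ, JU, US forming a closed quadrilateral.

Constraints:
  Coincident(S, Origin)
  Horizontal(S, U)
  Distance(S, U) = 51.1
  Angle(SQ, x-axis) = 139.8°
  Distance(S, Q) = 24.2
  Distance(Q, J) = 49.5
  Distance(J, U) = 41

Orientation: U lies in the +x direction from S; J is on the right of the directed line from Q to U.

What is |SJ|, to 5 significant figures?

25.596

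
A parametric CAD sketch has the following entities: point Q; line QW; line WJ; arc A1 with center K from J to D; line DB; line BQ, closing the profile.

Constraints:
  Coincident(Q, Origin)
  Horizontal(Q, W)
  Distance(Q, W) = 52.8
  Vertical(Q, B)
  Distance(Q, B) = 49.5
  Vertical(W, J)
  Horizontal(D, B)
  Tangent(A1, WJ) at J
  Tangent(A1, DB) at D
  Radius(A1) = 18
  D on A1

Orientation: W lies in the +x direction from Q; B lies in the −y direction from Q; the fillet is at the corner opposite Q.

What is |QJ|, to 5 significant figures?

61.482

The virtual corner opposite Q is at (52.800, -49.500). The tangent condition forces KJ to be normal to WJ and tangency of A1 to DB means the radius KD is perpendicular to DB, with radius 18.0, so the center K sits 18.0 in from both sides at K = (34.800, -31.500). That places the tangent points at J = (52.800, -31.500) on WJ and D = (34.800, -49.500) on DB. Then |QJ| = |J − Q| = 61.482.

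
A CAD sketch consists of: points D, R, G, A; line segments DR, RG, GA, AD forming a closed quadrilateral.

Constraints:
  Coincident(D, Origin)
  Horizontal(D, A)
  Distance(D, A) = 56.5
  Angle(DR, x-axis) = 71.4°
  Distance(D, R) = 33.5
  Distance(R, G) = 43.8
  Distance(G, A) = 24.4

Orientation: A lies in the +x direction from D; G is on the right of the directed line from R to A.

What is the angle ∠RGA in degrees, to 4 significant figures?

106.1°

D is at the origin; D and A share the same y with |DA| = 56.5 and A in +x, so A = (56.5, 0). DR runs at 71.4° with |DR| = 33.5, so R = (10.69, 31.75). G is determined by |RG| = 43.8 and |GA| = 24.4 together: it lies at the intersection of circle(R, 43.8) and circle(A, 24.4). With |RA| = 55.74, the foot of the radical line on RA is 39.74 from R and the perpendicular offset is √(43.8² − 39.74²) = 18.42. Taking the right-of-RA solution: G = (32.86, -6.024).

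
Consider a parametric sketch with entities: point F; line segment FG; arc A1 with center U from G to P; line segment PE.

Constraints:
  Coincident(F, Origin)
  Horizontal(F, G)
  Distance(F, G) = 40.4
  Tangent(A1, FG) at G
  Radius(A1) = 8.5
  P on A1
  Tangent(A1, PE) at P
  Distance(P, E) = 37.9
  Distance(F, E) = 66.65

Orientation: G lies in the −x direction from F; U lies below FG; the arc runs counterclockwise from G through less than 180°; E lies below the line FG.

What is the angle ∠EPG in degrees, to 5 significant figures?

134.01°

F is at the origin; FG is horizontal with |FG| = 40.4 and G on the −x side, so G = (-40.400, 0.0000). The tangent condition forces UG to be normal to FG, so U = G + (0, -8.5) = (-40.400, -8.5000). Since UP ⟂ PE (tangency), |UE| = √(8.5² + 37.9²) = 38.841 regardless of where P sits on A1. So E lies on both circle(F, 66.65) and circle(U, 38.841); the below-FG intersection is E = (-47.581, -46.672). P is the foot of the tangent from E: P = (-48.895, -8.7947).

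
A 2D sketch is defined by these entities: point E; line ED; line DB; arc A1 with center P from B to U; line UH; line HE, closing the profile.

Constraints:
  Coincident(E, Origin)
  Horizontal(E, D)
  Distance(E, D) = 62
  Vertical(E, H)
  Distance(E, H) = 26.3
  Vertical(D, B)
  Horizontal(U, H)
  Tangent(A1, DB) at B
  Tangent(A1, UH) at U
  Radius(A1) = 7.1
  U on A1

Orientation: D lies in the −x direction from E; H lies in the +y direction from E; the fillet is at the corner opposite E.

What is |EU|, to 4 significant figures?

60.87

The virtual corner opposite E is at (-62.00, 26.30). A1 meets DB tangentially, so PB is at right angles to DB and A1 meets UH tangentially, so PU is at right angles to UH, with radius 7.1, so the center P sits 7.1 in from both sides at P = (-54.90, 19.20). That places the tangent points at B = (-62.00, 19.20) on DB and U = (-54.90, 26.30) on UH. Then |EU| = |U − E| = 60.87.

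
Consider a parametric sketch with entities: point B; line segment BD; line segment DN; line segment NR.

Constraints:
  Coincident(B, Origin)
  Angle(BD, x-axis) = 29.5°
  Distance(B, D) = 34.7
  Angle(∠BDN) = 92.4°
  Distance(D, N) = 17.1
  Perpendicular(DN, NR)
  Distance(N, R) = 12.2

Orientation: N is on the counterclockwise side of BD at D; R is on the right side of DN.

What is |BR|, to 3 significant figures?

50.4

B is at the origin; BD runs at 29.5° with length 34.7, so D = 34.7·(cos 29.5°, sin 29.5°) = (30.2, 17.1). ∠BDN = 92.4°, so DN runs at 29.5° + (180° − 92.4°) = 117° from the x-axis; with |DN| = 17.1, N = D + 17.1·(cos 117°, sin 117°) = (22.4, 32.3). DN is perpendicular to NR; with |NR| = 12.2 on the right of DN, R = N + 12.2·(0.890, 0.456) = (33.3, 37.9). Then |BR| = |R − B| = 50.4.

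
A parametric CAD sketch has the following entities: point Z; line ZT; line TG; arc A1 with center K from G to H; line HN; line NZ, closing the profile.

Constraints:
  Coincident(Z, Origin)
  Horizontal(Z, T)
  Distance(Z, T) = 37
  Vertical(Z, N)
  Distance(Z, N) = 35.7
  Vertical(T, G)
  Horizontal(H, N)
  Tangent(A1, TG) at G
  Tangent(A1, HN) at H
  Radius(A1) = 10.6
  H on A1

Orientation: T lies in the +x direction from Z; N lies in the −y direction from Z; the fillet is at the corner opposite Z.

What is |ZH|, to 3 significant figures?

44.4

Z is at the origin; Z and T share the same y with |ZT| = 37.0 and T on the +x side, so T = (37.0, 0.00). ZN is vertical with |ZN| = 35.7 and N on the −y side, so N = (0.00, -35.7). The virtual corner opposite Z is at (37.0, -35.7). Since A1 is tangent to TG there, KG ⟂ TG and the tangent condition forces KH to be normal to HN, with radius 10.6, so the center K sits 10.6 in from both sides at K = (26.4, -25.1). That places the tangent points at G = (37.0, -25.1) on TG and H = (26.4, -35.7) on HN. Then |ZH| = |H − Z| = 44.4.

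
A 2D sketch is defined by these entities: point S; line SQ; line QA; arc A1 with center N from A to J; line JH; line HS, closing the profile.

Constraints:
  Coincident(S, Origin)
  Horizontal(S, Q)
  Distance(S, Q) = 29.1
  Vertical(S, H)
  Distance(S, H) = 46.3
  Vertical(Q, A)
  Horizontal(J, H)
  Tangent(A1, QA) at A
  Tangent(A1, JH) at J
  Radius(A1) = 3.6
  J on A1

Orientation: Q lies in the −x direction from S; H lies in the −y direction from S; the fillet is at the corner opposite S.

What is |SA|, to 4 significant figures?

51.67

The virtual corner opposite S is at (-29.10, -46.30). A1 meets QA tangentially, so NA is at right angles to QA and since A1 is tangent to JH there, NJ ⟂ JH, with radius 3.6, so the center N sits 3.6 in from both sides at N = (-25.50, -42.70). That places the tangent points at A = (-29.10, -42.70) on QA and J = (-25.50, -46.30) on JH. Then |SA| = |A − S| = 51.67.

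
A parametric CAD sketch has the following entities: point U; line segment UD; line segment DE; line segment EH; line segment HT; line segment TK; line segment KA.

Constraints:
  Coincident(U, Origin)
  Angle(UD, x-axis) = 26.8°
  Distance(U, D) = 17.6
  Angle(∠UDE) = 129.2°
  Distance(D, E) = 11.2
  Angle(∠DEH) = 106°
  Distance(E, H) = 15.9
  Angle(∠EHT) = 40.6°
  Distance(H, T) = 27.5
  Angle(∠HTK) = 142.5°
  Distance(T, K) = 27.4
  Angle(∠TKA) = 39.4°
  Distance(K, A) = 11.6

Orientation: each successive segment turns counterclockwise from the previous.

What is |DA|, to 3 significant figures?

20.7

∠HTK = 142.5° gives TK at -31.5° from the x-axis; with |TK| = 27.4, K = (37.3, -13.6). ∠TKA = 39.4° gives KA at 109° from the x-axis; with |KA| = 11.6, A = (33.5, -2.59). Then |DA| = |A − D| = 20.7.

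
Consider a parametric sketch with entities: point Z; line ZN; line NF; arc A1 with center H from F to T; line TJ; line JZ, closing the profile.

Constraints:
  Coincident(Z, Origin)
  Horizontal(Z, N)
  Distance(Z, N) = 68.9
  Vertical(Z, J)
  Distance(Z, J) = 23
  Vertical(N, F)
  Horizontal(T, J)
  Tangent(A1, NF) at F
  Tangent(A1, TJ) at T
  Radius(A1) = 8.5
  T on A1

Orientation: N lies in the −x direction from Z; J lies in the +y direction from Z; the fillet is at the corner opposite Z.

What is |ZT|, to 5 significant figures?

64.631

The virtual corner opposite Z is at (-68.900, 23.000). Since A1 is tangent to NF there, HF ⟂ NF and A1 meets TJ tangentially, so HT is at right angles to TJ, with radius 8.5, so the center H sits 8.5 in from both sides at H = (-60.400, 14.500). That places the tangent points at F = (-68.900, 14.500) on NF and T = (-60.400, 23.000) on TJ. Then |ZT| = |T − Z| = 64.631.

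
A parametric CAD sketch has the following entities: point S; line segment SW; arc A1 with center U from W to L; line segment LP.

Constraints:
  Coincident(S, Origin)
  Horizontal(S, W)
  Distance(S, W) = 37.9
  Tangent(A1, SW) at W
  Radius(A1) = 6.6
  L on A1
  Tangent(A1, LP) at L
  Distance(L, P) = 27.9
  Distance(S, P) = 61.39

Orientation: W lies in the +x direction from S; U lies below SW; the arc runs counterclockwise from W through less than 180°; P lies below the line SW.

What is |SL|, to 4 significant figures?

35.10

S is at the origin; SW is horizontal with |SW| = 37.9 and W on the +x side, so W = (37.90, 0.000). Tangency of A1 to SW means the radius UW is perpendicular to SW, so U = W + (0, -6.6) = (37.90, -6.600). Since UL ⟂ LP (tangency), |UP| = √(6.6² + 27.9²) = 28.67 regardless of where L sits on A1. So P lies on both circle(S, 61.39) and circle(U, 28.67); the below-SW intersection is P = (53.01, -30.97). L is the foot of the tangent from P: L = (33.24, -11.28).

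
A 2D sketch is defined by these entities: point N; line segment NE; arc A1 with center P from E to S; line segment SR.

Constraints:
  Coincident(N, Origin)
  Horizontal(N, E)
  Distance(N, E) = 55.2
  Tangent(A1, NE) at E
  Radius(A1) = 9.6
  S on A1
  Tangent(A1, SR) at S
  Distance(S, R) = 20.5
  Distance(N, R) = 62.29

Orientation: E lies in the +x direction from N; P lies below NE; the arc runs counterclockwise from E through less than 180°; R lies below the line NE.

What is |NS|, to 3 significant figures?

48.0

N is at the origin; NE is horizontal with |NE| = 55.2 and E on the +x side, so E = (55.2, 0.00). Tangency of A1 to NE means the radius PE is perpendicular to NE, so P = E + (0, -9.6) = (55.2, -9.60). Since PS ⟂ SR (tangency), |PR| = √(9.6² + 20.5²) = 22.6 regardless of where S sits on A1. So R lies on both circle(N, 62.29) and circle(P, 22.6); the below-NE intersection is R = (53.3, -32.2). S is the foot of the tangent from R: S = (46.2, -12.9).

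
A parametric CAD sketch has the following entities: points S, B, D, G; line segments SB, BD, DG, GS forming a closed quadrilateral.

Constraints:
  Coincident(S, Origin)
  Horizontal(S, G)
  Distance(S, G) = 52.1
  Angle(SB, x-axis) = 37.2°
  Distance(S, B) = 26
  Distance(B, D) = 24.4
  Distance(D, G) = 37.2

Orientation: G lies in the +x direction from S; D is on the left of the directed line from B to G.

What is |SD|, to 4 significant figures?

50.16

Checks: |SG| = 52.10 ✓; |SB| = 26.00 ✓; |BD| = 24.40 ✓; |DG| = 37.20 ✓.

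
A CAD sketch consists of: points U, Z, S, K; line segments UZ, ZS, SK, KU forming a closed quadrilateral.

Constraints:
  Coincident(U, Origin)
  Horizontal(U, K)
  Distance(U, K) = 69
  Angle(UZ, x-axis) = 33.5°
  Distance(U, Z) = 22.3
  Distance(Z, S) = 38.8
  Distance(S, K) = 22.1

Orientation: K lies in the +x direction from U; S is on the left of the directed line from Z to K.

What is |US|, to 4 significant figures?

59.83

U is at the origin; U and K share the same y with |UK| = 69.0 and K in +x, so K = (69.0, 0). UZ runs at 33.5° with |UZ| = 22.3, so Z = (18.60, 12.31). S is determined by |ZS| = 38.8 and |SK| = 22.1 together: it lies at the intersection of circle(Z, 38.8) and circle(K, 22.1). With |ZK| = 51.89, the foot of the radical line on ZK is 35.74 from Z and the perpendicular offset is √(38.8² − 35.74²) = 15.09. Taking the left-of-ZK solution: S = (56.90, 18.49).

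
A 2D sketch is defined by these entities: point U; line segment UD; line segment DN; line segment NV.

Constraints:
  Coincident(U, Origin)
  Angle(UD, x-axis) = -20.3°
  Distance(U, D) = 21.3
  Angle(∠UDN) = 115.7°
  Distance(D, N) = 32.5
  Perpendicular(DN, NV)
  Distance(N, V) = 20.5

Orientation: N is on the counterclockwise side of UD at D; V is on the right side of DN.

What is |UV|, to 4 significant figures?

57.60

U is at the origin; UD runs at -20.3° with length 21.3, so D = 21.3·(cos -20.3°, sin -20.3°) = (19.98, -7.390). ∠UDN = 115.7°, so DN runs at -20.3° + (180° − 115.7°) = 44.00° from the x-axis; with |DN| = 32.5, N = D + 32.5·(cos 44.00°, sin 44.00°) = (43.36, 15.19). The perpendicularity gives NV at right angles to DN; with |NV| = 20.5 on the right of DN, V = N + 20.5·(0.6947, -0.7193) = (57.60, 0.4402). Then |UV| = |V − U| = 57.60.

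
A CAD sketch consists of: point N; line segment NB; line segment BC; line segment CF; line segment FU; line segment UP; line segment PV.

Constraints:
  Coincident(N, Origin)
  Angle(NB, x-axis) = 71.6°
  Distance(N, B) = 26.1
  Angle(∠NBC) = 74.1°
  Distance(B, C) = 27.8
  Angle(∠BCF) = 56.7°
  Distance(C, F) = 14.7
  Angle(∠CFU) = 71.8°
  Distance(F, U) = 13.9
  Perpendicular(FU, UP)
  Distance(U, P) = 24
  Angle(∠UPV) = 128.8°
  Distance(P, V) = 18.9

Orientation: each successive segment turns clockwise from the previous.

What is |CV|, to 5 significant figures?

22.540

FU is perpendicular to UP, so UP runs at 4.2000°; with |UP| = 24.0, P = (40.531, 19.118). ∠UPV = 128.8° gives PV at -47.000° from the x-axis; with |PV| = 18.9, V = (53.420, 5.2957). Then |CV| = |V − C| = 22.540.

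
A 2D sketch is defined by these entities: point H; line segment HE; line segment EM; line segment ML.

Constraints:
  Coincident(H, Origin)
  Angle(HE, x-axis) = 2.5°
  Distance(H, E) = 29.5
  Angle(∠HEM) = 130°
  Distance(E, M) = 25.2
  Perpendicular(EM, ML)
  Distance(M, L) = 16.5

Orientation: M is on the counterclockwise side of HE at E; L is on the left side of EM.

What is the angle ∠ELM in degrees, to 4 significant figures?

56.78°

H is at the origin; HE runs at 2.5° with length 29.5, so E = 29.5·(cos 2.5°, sin 2.5°) = (29.47, 1.287). ∠HEM = 130.0°, so EM runs at 2.5° + (180° − 130.0°) = 52.50° from the x-axis; with |EM| = 25.2, M = E + 25.2·(cos 52.50°, sin 52.50°) = (44.81, 21.28). EM ⟂ ML; with |ML| = 16.5 on the left of EM, L = M + 16.5·(-0.7934, 0.6088) = (31.72, 31.32). Then cos ∠ELM = LE·LM / (|LE||LM|), giving 56.78°.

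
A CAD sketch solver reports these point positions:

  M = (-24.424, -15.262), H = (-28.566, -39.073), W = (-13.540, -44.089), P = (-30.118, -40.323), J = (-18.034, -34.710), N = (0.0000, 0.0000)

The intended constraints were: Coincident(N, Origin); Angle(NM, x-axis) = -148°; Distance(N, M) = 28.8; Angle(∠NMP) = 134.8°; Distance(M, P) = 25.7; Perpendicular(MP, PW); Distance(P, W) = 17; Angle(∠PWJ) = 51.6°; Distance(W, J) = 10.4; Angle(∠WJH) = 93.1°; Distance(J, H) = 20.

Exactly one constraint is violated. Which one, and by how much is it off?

Distance(J, H) = 20 — off by 8.60.

N = (0.00, 0.00) ✓; NM at -148.0° ✓; |NM| = 28.80 ✓; ∠NMP = 134.8° ✓; |MP| = 25.70 ✓; ∠(MP, PW) = 90.00° ✓; |PW| = 17.00 ✓; ∠PWJ = 51.60° ✓; |WJ| = 10.40 ✓; ∠WJH = 93.10° ✓; |JH| = 11.40 ✗.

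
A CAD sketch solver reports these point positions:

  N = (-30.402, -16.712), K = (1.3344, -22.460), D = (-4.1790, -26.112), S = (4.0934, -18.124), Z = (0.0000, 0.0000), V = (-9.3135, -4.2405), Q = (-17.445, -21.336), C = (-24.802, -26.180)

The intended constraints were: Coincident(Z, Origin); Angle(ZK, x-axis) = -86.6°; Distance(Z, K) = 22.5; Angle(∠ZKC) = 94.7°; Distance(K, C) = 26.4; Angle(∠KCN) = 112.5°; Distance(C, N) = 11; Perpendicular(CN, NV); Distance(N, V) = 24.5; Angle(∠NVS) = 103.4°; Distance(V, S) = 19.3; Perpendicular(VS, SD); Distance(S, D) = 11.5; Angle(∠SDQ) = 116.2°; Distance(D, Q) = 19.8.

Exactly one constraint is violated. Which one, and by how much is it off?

Distance(D, Q) = 19.8 — off by 5.70.

Z = (0.00, 0.00) ✓; ZK at -86.60° ✓; |ZK| = 22.50 ✓; ∠ZKC = 94.70° ✓; |KC| = 26.40 ✓; ∠KCN = 112.5° ✓; |CN| = 11.00 ✓; ∠(CN, NV) = 90.00° ✓; |NV| = 24.50 ✓; ∠NVS = 103.4° ✓; |VS| = 19.30 ✓; ∠(VS, SD) = 90.00° ✓; |SD| = 11.50 ✓; ∠SDQ = 116.2° ✓; |DQ| = 14.10 ✗.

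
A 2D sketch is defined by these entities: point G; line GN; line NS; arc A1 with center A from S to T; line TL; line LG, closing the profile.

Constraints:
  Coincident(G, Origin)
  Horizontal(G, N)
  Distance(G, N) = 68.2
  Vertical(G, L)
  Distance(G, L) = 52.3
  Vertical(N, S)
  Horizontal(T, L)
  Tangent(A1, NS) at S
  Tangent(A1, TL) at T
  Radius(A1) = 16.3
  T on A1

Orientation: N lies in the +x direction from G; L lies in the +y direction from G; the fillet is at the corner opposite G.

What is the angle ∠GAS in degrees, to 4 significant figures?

145.3°

The virtual corner opposite G is at (68.20, 52.30). Since A1 is tangent to NS there, AS ⟂ NS and tangency of A1 to TL means the radius AT is perpendicular to TL, with radius 16.3, so the center A sits 16.3 in from both sides at A = (51.90, 36.00). That places the tangent points at S = (68.20, 36.00) on NS and T = (51.90, 52.30) on TL. Then cos ∠GAS = AG·AS / (|AG||AS|), giving 145.3°.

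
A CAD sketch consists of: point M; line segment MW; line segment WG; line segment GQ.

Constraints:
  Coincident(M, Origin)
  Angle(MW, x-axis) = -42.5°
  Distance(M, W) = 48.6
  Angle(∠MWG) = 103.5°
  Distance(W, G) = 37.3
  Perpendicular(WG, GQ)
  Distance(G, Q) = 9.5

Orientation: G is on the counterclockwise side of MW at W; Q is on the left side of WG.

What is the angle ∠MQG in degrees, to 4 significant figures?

127.8°

∠MWG = 103.5°, so WG runs at -42.5° + (180° − 103.5°) = 34.00° from the x-axis; with |WG| = 37.3, G = W + 37.3·(cos 34.00°, sin 34.00°) = (66.75, -11.98). WG ⟂ GQ; with |GQ| = 9.5 on the left of WG, Q = G + 9.5·(-0.5592, 0.8290) = (61.44, -4.100). Then cos ∠MQG = QM·QG / (|QM||QG|), giving 127.8°.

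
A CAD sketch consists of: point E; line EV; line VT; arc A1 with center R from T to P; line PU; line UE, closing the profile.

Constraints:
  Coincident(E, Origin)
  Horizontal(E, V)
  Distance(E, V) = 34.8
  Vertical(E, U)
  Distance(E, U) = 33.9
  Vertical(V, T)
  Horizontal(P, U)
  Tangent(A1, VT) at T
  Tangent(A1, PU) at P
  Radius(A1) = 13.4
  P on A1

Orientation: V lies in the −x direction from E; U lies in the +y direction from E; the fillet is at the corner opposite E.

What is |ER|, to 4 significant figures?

29.63

E is at the origin; EV is horizontal with |EV| = 34.8 and V on the −x side, so V = (-34.80, 0.000). EU is vertical with |EU| = 33.9 and U on the +y side, so U = (0.000, 33.90). The virtual corner opposite E is at (-34.80, 33.90). The tangent condition forces RT to be normal to VT and tangency of A1 to PU means the radius RP is perpendicular to PU, with radius 13.4, so the center R sits 13.4 in from both sides at R = (-21.40, 20.50). Then |ER| = |R − E| = 29.63.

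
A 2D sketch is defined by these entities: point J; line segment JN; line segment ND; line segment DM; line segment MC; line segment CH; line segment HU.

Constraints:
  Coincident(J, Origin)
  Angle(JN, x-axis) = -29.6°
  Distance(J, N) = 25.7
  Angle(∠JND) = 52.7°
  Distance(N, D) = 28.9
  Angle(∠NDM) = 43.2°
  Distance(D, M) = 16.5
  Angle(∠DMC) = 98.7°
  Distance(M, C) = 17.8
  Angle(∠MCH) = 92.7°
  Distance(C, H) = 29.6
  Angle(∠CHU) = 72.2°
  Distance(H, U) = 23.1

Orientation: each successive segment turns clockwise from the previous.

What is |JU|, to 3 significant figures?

31.6

∠MCH = 92.7° gives CH at -102° from the x-axis; with |CH| = 29.6, H = (13.3, -42.5). ∠CHU = 72.2° gives HU at 150° from the x-axis; with |HU| = 23.1, U = (-6.70, -30.9). Then |JU| = |U − J| = 31.6.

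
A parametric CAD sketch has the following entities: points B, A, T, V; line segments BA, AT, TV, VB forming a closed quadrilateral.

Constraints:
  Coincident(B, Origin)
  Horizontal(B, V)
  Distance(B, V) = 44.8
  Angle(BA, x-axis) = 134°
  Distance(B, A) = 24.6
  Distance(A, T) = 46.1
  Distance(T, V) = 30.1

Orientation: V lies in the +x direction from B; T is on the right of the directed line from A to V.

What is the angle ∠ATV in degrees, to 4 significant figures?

113.6°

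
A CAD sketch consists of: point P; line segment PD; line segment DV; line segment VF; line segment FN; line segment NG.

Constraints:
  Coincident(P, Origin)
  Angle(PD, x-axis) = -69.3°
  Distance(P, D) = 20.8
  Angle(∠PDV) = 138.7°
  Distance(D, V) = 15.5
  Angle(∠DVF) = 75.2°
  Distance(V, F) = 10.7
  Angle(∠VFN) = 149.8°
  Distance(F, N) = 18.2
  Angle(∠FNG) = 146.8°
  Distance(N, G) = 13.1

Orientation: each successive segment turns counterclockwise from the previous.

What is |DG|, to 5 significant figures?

28.940

P is at the origin; PD runs at -69.3° with length 20.8, so D = (7.3523, -19.457). ∠PDV = 138.7° gives DV at -28.000° from the x-axis; with |DV| = 15.5, V = (21.038, -26.734). ∠DVF = 75.2° gives VF at 76.800° from the x-axis; with |VF| = 10.7, F = (23.481, -16.317). ∠VFN = 149.8° gives FN at 107.00° from the x-axis; with |FN| = 18.2, N = (18.160, 1.0880). ∠FNG = 146.8° gives NG at 140.20° from the x-axis; with |NG| = 13.1, G = (8.0956, 9.4734). Then |DG| = |G − D| = 28.940.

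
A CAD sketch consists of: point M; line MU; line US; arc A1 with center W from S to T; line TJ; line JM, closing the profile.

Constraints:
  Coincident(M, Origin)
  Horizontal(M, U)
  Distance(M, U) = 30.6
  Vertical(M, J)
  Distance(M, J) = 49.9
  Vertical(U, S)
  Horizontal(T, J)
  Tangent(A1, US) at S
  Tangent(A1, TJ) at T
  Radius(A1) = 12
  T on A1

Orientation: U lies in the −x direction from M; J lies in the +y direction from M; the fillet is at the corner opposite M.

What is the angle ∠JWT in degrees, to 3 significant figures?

57.2°

M is at the origin; MU is horizontal with |MU| = 30.6 and U on the −x side, so U = (-30.6, 0.00). M and J share the same x with |MJ| = 49.9 and J on the +y side, so J = (0.00, 49.9). The virtual corner opposite M is at (-30.6, 49.9). Since A1 is tangent to US there, WS ⟂ US and tangency of A1 to TJ means the radius WT is perpendicular to TJ, with radius 12.0, so the center W sits 12.0 in from both sides at W = (-18.6, 37.9). That places the tangent points at S = (-30.6, 37.9) on US and T = (-18.6, 49.9) on TJ. Then cos ∠JWT = WJ·WT / (|WJ||WT|), giving 57.2°.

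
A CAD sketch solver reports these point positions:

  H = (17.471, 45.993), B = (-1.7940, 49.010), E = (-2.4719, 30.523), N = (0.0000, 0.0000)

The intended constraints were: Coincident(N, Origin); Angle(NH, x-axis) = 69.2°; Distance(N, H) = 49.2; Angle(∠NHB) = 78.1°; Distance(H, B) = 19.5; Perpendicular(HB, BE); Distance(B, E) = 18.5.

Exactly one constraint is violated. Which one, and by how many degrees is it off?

Perpendicular(HB, BE) — off by 6.80°.

N = (0.00, 0.00) ✓; NH at 69.20° ✓; |NH| = 49.20 ✓; ∠NHB = 78.10° ✓; |HB| = 19.50 ✓; ∠(HB, BE) = 96.80° ✗; |BE| = 18.50 ✓.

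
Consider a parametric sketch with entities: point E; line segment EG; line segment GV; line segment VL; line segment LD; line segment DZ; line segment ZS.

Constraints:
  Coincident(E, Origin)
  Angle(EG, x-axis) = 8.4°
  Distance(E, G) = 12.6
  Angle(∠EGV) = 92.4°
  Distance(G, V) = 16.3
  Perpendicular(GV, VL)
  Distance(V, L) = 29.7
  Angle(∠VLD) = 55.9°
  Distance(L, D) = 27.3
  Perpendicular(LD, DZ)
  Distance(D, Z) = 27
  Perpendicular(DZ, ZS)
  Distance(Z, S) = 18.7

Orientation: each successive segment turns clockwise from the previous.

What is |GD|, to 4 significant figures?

15.72

The perpendicularity gives VL at right angles to GV, so VL runs at -169.2°; with |VL| = 29.7, L = (-13.65, -19.74). ∠VLD = 55.9° gives LD at 66.70° from the x-axis; with |LD| = 27.3, D = (-2.856, 5.338). Then |GD| = |D − G| = 15.72.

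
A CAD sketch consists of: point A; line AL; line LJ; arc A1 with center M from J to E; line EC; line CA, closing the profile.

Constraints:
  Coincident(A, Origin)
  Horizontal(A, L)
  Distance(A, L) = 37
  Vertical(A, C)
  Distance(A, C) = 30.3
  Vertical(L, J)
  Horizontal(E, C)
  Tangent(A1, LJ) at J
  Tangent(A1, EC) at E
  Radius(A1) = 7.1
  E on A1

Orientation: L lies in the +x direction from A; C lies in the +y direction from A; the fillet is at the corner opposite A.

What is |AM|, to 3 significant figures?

37.8

A is at the origin; A and L share the same y with |AL| = 37.0 and L on the +x side, so L = (37.0, 0.00). A and C share the same x with |AC| = 30.3 and C on the +y side, so C = (0.00, 30.3). The virtual corner opposite A is at (37.0, 30.3). The tangent condition forces MJ to be normal to LJ and A1 meets EC tangentially, so ME is at right angles to EC, with radius 7.1, so the center M sits 7.1 in from both sides at M = (29.9, 23.2). Then |AM| = |M − A| = 37.8.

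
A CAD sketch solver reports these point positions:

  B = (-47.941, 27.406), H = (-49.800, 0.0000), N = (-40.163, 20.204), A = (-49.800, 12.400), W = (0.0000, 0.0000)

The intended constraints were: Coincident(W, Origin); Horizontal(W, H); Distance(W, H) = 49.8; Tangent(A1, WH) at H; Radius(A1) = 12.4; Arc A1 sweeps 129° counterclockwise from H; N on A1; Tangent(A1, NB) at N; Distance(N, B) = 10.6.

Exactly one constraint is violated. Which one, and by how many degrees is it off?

Tangent(A1, NB) at N — off by 8.20°.

W = (0.00, 0.00) ✓; W.y = 0.00, H.y = 0.00 ✓; |WH| = 49.80 ✓; ∠(AH, HW) = 90.00° ✓; |AH| = 12.40 ✓; bearing(A→N) − bearing(A→H) = 129.0° ✓; |AN| = 12.40 ✓; ∠(AN, NB) = 81.80° ✗; |NB| = 10.60 ✓.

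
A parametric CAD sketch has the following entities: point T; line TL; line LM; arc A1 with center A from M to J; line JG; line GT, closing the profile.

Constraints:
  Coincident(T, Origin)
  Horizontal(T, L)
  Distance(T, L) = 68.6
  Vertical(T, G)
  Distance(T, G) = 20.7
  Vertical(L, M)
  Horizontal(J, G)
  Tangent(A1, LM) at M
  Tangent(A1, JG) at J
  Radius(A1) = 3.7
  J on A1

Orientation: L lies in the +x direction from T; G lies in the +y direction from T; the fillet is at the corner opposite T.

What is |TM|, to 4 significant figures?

70.68

T is at the origin; T and L share the same y with |TL| = 68.6 and L on the +x side, so L = (68.60, 0.000). TG is vertical with |TG| = 20.7 and G on the +y side, so G = (0.000, 20.70). The virtual corner opposite T is at (68.60, 20.70). Tangency of A1 to LM means the radius AM is perpendicular to LM and tangency of A1 to JG means the radius AJ is perpendicular to JG, with radius 3.7, so the center A sits 3.7 in from both sides at A = (64.90, 17.00). That places the tangent points at M = (68.60, 17.00) on LM and J = (64.90, 20.70) on JG. Then |TM| = |M − T| = 70.68.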